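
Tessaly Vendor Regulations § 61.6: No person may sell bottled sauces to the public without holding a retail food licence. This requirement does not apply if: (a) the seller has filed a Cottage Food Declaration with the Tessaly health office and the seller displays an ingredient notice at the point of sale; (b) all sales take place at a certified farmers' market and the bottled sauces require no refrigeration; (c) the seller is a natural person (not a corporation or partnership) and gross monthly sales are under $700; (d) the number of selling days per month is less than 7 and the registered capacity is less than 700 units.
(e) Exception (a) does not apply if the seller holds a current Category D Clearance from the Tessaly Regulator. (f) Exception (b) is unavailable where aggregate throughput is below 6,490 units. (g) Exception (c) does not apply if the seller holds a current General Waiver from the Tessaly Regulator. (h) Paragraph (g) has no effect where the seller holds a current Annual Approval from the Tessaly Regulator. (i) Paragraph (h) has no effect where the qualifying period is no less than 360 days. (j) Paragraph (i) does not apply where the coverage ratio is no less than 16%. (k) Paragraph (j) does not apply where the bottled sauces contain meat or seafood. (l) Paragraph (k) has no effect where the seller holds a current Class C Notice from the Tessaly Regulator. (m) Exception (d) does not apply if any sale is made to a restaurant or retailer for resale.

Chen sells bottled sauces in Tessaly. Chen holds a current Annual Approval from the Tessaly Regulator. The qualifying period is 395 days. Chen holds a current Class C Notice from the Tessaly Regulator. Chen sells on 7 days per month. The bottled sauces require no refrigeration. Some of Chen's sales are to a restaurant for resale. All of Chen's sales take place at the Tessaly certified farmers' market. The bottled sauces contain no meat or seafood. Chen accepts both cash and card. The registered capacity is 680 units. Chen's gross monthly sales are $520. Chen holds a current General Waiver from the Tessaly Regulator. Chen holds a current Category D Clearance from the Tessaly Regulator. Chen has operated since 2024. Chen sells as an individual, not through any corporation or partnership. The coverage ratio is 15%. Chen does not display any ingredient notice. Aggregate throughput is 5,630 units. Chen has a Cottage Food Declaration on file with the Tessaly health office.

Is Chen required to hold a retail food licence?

Exception (a) fails — no ingredient notice is displayed.
Exception (b) is satisfied on its face — all sales are at a certified farmers' market; the bottled sauces are shelf-stable. However, paragraph (f) must be considered: (f) operates against (b): aggregate throughput is 5,630 units, below the 6,490 units limit. (b) is therefore removed.
Exception (c): the seller is a natural person; gross monthly sales are $520, under the $700 limit — every condition holds. However, paragraphs (g)–(l) must be considered: (g) operates against (c): a current General Waiver is held. (h) applies (a current Annual Approval is held), but is set aside by (i): (i) is engaged — the qualifying period is 395 days, meeting the 360 days threshold. (j), which would lift (i), does not operate here — the coverage ratio is 15%, short of 16%. (c) is therefore removed.
Exception (d) does not apply: the number of selling days per month is 7, not less than 7.
No exception is made out. Chen falls within the general rule.

Yes — Chen must hold a retail food licence.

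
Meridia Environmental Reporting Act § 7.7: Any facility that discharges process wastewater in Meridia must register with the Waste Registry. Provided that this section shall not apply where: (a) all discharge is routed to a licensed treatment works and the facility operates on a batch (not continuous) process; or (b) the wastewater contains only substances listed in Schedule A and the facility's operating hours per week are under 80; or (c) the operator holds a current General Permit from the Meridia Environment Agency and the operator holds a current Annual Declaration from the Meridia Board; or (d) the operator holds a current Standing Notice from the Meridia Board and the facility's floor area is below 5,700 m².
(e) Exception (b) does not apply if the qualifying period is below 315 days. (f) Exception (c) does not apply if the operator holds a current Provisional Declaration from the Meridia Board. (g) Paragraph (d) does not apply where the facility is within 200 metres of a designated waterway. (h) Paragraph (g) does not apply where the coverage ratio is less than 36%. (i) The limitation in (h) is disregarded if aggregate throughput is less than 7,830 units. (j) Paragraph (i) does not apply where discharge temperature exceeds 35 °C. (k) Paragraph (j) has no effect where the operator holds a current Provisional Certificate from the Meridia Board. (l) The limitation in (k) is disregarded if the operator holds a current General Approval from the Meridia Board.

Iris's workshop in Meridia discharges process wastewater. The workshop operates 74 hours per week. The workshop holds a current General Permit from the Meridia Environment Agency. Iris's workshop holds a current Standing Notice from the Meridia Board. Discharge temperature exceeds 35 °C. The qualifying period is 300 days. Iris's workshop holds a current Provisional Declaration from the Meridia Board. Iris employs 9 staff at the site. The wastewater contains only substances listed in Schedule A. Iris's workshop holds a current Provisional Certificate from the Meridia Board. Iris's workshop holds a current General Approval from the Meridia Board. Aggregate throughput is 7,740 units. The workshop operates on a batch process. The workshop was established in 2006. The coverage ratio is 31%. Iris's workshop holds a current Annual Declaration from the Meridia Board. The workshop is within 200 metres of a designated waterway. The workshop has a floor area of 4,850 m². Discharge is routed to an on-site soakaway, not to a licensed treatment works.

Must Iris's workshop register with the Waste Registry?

Exception (a) requires that all discharge is routed to a licensed treatment works; but discharge is not routed to a licensed treatment works, so (a) is unavailable.
All of (b)'s requirements are met (the wastewater is Schedule-A-only; the facility's operating hours per week are 74, under the 80 limit). However, paragraph (e) must be considered: (e) operates against (b): the qualifying period is 300 days, below the 315 days limit. (b) is therefore removed.
All of (c)'s requirements are met (a current General Permit is held; a current Annual Declaration is held). But applying paragraph (f): (f) operates against (c): a current Provisional Declaration is held. (c) is therefore removed.
All of (d)'s requirements are met (a current Standing Notice is held; the facility's floor area is 4,850 m², below the 5,700 m² limit). As to paragraphs (g)–(l): (g) is engaged (the workshop is within 200 m of a designated waterway), but is overridden by (h): (h) operates against (g): the coverage ratio is 31%, less than the 36% limit. (i) would limit (h) — aggregate throughput is 7,740 units, less than the 7,830 units limit — but (j) sets (i) aside: (j) operates — discharge temperature exceeds 35 °C. (k) would limit (j) — a current Provisional Certificate is held — but (l) sets (k) aside: (l) operates against (k): a current General Approval is held. (d) remains available.

No — exception (d) applies; Iris's workshop is not required to register with the Waste Registry.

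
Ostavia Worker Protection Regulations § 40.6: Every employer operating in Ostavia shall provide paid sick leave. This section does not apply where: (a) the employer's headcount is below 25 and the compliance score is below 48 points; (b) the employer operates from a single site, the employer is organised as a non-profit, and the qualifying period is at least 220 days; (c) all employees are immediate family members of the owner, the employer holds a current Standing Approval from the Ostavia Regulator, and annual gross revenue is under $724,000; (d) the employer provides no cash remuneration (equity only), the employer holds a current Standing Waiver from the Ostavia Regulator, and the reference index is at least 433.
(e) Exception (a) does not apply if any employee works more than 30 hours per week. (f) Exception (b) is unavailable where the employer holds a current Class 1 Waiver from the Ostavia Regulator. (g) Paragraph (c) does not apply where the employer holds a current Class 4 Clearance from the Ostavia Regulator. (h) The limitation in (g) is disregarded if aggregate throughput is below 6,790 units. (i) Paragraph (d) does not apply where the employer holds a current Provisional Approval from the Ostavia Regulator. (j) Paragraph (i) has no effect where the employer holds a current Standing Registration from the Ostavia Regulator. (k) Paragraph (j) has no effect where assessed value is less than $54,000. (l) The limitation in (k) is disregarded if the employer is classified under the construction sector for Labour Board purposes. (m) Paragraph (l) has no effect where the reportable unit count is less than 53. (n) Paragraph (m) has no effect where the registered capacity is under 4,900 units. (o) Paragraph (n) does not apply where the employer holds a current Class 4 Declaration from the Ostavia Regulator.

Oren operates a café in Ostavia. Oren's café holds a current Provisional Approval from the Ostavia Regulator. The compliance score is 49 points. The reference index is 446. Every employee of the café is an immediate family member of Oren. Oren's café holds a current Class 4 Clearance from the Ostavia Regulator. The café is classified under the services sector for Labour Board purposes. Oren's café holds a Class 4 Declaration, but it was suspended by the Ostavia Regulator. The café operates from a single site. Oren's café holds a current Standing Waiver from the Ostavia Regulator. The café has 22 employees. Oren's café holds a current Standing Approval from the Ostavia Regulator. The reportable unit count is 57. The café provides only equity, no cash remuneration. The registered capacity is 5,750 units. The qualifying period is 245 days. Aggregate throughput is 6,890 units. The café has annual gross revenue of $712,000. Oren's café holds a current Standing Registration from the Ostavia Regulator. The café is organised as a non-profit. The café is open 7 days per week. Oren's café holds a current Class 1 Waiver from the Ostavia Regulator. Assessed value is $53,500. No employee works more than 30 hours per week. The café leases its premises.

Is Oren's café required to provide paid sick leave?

Yes — Oren's café must provide paid sick leave.

Exception (a) does not apply: the compliance score is 49 points, not below 48 points.
Exception (b) is satisfied on its face — the employer operates from a single site; the employer is a non-profit; the qualifying period is 245 days, meeting the 220 days threshold. However, paragraph (f) must be considered: (f) operates against (b): a current Class 1 Waiver is held. So (b) is unavailable.
Exception (c) is satisfied on its face — every employee is an immediate family member; a current Standing Approval is held; annual gross revenue is $712,000, under the $724,000 limit. However, paragraphs (g)–(h) must be considered: (g) operates against (c): a current Class 4 Clearance is held. (h), which would lift (g), is inapplicable — aggregate throughput is 6,890 units, not below 6,790 units. So (c) is unavailable.
Exception (d)'s conditions are all satisfied: remuneration is equity-only; a current Standing Waiver is held; the reference index is 446, meeting the 433 threshold. Turning to paragraphs (i)–(o): (i) operates against (d): a current Provisional Approval is held. (j) would limit (i) — a current Standing Registration is held — but (k) sets (j) aside: (k) operates against (j): assessed value is $53,500, less than the $54,000 limit. (l) is not engaged (the café is classified under the services sector), so (k) stands. Exception (d) does not apply.
No exception displaces § 40.6.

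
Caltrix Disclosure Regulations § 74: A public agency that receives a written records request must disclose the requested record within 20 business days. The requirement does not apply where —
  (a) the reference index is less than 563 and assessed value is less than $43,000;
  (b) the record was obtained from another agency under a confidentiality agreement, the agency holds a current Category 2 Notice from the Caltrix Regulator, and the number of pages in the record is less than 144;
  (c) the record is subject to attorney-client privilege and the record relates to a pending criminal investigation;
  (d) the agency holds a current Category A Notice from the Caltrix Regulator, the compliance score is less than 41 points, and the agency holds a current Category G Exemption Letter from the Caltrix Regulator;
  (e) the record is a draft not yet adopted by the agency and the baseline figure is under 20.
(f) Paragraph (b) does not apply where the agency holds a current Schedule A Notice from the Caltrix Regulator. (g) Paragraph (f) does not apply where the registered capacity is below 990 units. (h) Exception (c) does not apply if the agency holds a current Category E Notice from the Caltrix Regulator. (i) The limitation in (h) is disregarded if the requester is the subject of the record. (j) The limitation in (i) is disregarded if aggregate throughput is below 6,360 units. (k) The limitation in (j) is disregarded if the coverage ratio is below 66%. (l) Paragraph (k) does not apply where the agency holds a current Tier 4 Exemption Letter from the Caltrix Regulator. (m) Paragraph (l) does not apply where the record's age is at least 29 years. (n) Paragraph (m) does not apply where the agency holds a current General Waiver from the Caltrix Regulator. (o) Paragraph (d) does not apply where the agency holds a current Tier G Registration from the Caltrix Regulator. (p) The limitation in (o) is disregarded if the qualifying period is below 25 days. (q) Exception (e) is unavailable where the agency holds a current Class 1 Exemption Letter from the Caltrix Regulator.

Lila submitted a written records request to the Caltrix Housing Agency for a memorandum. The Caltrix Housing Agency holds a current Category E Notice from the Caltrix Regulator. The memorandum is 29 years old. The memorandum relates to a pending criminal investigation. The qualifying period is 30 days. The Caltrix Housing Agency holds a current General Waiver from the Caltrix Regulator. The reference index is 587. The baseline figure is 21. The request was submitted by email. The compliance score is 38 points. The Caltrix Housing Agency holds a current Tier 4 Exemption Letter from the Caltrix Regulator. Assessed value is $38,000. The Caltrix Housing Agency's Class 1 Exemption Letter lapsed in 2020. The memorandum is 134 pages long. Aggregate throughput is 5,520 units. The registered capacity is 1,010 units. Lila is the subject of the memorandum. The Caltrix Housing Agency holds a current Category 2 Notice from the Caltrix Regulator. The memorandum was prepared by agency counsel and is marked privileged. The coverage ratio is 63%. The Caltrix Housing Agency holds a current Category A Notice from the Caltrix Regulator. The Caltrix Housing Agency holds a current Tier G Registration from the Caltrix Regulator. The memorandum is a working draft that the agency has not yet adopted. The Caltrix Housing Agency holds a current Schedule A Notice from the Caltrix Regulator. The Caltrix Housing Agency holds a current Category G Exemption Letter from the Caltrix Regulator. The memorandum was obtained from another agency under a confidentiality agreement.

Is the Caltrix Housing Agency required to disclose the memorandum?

Yes — the Caltrix Housing Agency must disclose the memorandum.

Exception (a) does not apply: the reference index is 587, not less than 563.
Exception (b): the memorandum was obtained under a confidentiality agreement; a current Category 2 Notice is held; the number of pages in the record is 134, less than the 144 limit — every condition holds. Turning to paragraphs (f)–(g): (f) operates against (b): a current Schedule A Notice is held. (g), which would lift (f), is inapplicable — the registered capacity is 1,010 units, not below 990 units. So (b) is unavailable.
Exception (c) is satisfied on its face — the memorandum is privileged; the memorandum relates to a pending investigation. But applying paragraphs (h)–(n): (h) operates — a current Category E Notice is held. (i) would limit (h) — Lila is the subject of the memorandum — but (j) sets (i) aside: (j) applies — aggregate throughput is 5,520 units, below the 6,360 units limit. (k) would limit (j) — the coverage ratio is 63%, below the 66% limit — but (l) sets (k) aside: (l) is triggered — a current Tier 4 Exemption Letter is held. (m) operates (the record's age is 29 years, meeting the 29 years threshold), but yields to (n): (n) operates against (m): a current General Waiver is held. (c) is therefore removed.
Exception (d): a current Category A Notice is held; the compliance score is 38 points, less than the 41 points limit; a current Category G Exemption Letter is held — every condition holds. But: (o) is engaged — a current Tier G Registration is held. (p), which would lift (o), is inapplicable — the qualifying period is 30 days, not below 25 days. Exception (d) does not apply.
Exception (e) does not apply: the baseline figure is 21, not under 20.
No exception is made out. the Caltrix Housing Agency falls within the general rule.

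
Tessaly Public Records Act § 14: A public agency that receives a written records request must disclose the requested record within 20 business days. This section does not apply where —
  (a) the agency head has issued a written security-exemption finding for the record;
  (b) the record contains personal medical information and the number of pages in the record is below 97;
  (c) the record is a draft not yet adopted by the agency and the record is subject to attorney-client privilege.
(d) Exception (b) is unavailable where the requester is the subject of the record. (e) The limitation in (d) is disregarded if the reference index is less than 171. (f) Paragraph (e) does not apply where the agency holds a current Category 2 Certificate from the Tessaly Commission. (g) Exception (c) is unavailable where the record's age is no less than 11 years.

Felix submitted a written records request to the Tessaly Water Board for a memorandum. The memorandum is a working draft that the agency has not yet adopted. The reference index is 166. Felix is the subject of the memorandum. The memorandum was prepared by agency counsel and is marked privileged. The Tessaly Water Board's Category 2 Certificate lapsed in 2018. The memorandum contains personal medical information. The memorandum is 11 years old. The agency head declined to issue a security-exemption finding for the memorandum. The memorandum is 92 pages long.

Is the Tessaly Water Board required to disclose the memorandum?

Exception (a) requires that the agency head has issued a written security-exemption finding for the record; but the agency head declined to issue a security-exemption finding, so (a) is unavailable.
Exception (b)'s conditions are all satisfied: the memorandum contains personal medical information; the number of pages in the record is 92, below the 97 limit. Under paragraphs (d)–(f): (d) would limit (b) — Felix is the subject of the memorandum — but (e) sets (d) aside: (e) operates against (d): the reference index is 166, less than the 171 limit. (f) is inapplicable (no current Category 2 Certificate is held), so (e) stands. So (b) applies.
All of (c)'s requirements are met (the memorandum is an unadopted draft; the memorandum is privileged). But applying paragraph (g): (g) is engaged — the record's age is 11 years, meeting the 11 years threshold. So (c) is unavailable.

No — exception (b) applies; the Tessaly Water Board is not required to disclose the memorandum.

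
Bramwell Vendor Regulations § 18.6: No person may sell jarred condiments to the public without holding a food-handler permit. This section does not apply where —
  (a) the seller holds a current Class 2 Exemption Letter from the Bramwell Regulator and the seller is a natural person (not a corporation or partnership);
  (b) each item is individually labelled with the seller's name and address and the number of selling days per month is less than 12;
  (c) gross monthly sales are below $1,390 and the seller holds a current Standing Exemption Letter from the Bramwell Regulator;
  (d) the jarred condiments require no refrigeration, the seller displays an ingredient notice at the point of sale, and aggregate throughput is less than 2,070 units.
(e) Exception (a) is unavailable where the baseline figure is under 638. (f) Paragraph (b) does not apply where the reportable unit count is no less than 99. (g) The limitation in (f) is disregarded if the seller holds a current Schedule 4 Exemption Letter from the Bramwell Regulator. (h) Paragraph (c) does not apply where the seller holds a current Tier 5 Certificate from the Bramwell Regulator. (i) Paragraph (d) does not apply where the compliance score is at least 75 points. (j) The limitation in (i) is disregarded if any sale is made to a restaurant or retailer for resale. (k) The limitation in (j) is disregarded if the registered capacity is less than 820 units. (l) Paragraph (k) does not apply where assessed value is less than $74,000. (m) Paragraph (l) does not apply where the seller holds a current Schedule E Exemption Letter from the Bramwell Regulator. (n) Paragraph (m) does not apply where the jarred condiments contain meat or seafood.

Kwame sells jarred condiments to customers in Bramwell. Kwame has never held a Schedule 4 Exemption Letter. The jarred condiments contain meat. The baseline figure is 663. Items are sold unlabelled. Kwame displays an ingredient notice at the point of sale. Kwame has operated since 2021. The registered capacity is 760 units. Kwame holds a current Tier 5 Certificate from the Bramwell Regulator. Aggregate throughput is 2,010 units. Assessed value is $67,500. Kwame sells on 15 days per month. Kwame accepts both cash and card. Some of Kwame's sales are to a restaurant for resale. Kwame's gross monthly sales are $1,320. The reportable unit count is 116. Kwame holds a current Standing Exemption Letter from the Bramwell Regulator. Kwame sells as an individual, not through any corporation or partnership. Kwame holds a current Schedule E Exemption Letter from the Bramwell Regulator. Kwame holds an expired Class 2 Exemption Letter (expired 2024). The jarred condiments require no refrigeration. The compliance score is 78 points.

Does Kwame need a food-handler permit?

No — exception (d) applies; Kwame is not required to hold a food-handler permit.

Exception (a) does not apply: no current Class 2 Exemption Letter is held.
Exception (b) requires that each item is individually labelled with the seller's name and address; but items are sold unlabelled, so (b) is unavailable.
All of (c)'s requirements are met (gross monthly sales are $1,320, below the $1,390 limit; a current Standing Exemption Letter is held). However, paragraph (h) must be considered: (h) operates — a current Tier 5 Certificate is held. Exception (c) does not apply.
All of (d)'s requirements are met (the jarred condiments are shelf-stable; an ingredient notice is displayed; aggregate throughput is 2,010 units, less than the 2,070 units limit). Considering the limiting provisions: (i) applies (the compliance score is 78 points, meeting the 75 points threshold), but is displaced by (j): (j) operates against (i): some sales are to a restaurant for resale. (k) applies (the registered capacity is 760 units, less than the 820 units limit), but is set aside by (l): (l) operates against (k): assessed value is $67,500, less than the $74,000 limit. (m) operates (a current Schedule E Exemption Letter is held), but is overridden by (n): (n) operates — the jarred condiments contain meat. Exception (d) stands.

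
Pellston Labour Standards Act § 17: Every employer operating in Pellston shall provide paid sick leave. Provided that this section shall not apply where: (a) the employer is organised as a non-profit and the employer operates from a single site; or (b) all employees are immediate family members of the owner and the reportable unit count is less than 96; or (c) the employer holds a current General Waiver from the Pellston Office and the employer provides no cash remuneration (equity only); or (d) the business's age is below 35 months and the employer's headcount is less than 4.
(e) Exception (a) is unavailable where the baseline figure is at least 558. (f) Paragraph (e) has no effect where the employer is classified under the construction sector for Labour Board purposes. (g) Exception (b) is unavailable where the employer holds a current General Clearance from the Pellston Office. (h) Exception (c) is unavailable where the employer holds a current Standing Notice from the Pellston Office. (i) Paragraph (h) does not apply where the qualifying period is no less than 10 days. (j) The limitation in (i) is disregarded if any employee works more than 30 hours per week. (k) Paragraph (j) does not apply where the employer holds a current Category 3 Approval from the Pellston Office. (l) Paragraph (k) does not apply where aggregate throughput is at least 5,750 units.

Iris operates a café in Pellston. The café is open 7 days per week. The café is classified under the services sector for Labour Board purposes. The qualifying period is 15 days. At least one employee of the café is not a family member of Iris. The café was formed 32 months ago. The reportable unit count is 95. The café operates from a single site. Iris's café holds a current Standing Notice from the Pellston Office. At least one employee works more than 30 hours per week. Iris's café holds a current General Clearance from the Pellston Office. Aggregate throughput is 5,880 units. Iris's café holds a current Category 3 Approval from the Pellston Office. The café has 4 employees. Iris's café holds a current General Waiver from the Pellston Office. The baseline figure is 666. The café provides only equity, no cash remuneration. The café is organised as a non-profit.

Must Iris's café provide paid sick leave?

Exception (a) is satisfied on its face — the employer is a non-profit; the employer operates from a single site. But applying paragraphs (e)–(f): (e) operates — the baseline figure is 666, meeting the 558 threshold. (f) is not triggered (the café is classified under the services sector), so (e) stands. Exception (a) does not apply.
Exception (b) does not apply: at least one employee is not a family member.
All of (c)'s requirements are met (a current General Waiver is held; remuneration is equity-only). However, paragraphs (h)–(l) must be considered: (h) operates against (c): a current Standing Notice is held. (i) would limit (h) — the qualifying period is 15 days, meeting the 10 days threshold — but (j) sets (i) aside: (j) operates against (i): at least one employee exceeds 30 hours/week. (k) would limit (j) — a current Category 3 Approval is held — but (l) sets (k) aside: (l) applies — aggregate throughput is 5,880 units, meeting the 5,750 units threshold. Exception (c) does not apply.
Exception (d) requires that the employer's headcount is less than 4; but the employer's headcount is 4, not less than 4, so (d) is unavailable.
Every exception is unavailable, so the rule governs.

Yes — Iris's café must provide paid sick leave.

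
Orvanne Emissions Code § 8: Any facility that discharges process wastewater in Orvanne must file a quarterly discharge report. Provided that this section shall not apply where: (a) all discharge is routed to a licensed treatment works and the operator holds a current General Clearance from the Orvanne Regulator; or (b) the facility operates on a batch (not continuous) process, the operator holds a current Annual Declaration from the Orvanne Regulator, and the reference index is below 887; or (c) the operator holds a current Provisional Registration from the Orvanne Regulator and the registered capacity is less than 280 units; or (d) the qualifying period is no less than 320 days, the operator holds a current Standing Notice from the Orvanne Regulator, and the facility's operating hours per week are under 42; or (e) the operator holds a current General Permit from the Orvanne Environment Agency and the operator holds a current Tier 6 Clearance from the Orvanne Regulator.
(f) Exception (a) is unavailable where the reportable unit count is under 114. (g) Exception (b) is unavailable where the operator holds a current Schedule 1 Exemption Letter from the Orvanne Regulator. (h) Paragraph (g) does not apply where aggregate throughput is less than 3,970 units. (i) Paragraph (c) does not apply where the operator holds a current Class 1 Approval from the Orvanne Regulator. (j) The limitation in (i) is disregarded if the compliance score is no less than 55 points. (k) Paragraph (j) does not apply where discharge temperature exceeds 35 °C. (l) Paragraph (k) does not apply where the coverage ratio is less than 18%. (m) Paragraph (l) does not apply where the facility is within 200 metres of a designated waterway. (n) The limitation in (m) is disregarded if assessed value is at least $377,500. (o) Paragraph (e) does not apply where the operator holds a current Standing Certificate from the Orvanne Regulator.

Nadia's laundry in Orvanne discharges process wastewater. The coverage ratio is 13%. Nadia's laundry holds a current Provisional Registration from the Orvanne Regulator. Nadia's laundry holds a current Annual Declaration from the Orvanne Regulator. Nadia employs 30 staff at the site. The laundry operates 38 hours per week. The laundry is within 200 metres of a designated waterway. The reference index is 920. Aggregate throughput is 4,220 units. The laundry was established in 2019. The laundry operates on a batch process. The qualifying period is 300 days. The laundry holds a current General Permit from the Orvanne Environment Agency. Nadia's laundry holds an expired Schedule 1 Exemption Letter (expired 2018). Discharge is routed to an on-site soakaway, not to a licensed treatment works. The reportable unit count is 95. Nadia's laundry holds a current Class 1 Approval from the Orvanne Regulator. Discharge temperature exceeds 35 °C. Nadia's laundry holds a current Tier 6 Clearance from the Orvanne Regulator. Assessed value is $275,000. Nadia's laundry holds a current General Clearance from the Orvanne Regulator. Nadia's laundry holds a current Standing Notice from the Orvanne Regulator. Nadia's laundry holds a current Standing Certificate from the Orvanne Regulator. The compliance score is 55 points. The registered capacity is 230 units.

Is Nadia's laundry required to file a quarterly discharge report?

Exception (a) does not apply: discharge is not routed to a licensed treatment works.
Exception (b) fails — the reference index is 920, not below 887.
Exception (c)'s conditions are all satisfied: a current Provisional Registration is held; the registered capacity is 230 units, less than the 280 units limit. Turning to paragraphs (i)–(n): (i) applies — a current Class 1 Approval is held. (j) is triggered (the compliance score is 55 points, meeting the 55 points threshold), but yields to (k): (k) operates against (j): discharge temperature exceeds 35 °C. (l) operates (the coverage ratio is 13%, less than the 18% limit), but is set aside by (m): (m) is triggered — the laundry is within 200 m of a designated waterway. (n) is not engaged (assessed value is $275,000, short of $377,500), so (m) stands. Exception (c) does not apply.
Exception (d) requires that the qualifying period is no less than 320 days; but the qualifying period is 300 days, short of 320 days, so (d) is unavailable.
Exception (e): a current General Permit is held; a current Tier 6 Clearance is held — every condition holds. But applying paragraph (o): (o) is triggered — a current Standing Certificate is held. So (e) is unavailable.
No exception applies. The general rule governs.

Yes — Nadia's laundry must file a quarterly discharge report.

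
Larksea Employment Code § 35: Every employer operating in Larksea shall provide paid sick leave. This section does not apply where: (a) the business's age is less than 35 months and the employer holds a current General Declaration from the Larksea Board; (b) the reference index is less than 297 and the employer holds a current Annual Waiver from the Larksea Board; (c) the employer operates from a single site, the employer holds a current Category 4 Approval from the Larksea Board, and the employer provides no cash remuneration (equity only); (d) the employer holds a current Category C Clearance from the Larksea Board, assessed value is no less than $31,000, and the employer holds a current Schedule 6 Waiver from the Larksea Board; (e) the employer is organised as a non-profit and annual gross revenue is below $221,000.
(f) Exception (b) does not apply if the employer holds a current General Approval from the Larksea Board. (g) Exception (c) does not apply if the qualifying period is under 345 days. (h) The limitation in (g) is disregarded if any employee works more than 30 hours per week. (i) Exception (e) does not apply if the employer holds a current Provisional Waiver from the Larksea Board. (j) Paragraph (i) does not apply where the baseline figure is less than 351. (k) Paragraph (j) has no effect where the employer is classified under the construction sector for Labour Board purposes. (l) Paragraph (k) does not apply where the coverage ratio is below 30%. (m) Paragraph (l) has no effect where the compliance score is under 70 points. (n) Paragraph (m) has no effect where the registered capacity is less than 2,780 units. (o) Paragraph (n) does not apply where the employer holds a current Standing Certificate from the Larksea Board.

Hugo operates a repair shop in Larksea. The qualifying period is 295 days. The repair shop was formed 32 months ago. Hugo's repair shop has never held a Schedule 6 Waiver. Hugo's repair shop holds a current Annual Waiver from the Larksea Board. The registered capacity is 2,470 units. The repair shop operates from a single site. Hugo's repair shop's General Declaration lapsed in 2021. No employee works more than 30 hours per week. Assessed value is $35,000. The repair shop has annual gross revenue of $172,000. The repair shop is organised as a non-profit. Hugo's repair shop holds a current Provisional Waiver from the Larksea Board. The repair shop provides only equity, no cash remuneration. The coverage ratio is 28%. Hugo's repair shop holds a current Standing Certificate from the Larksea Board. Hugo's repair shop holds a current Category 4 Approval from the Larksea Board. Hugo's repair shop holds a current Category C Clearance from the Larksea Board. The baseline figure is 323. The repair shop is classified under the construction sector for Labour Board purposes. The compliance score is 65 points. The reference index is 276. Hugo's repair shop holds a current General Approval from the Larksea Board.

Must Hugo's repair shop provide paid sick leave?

Exception (a) fails — the General Declaration is not current.
All of (b)'s requirements are met (the reference index is 276, less than the 297 limit; a current Annual Waiver is held). But applying paragraph (f): (f) operates against (b): a current General Approval is held. So (b) is unavailable.
Exception (c) is satisfied on its face — the employer operates from a single site; a current Category 4 Approval is held; remuneration is equity-only. However, paragraphs (g)–(h) must be considered: (g) operates against (c): the qualifying period is 295 days, under the 345 days limit. (h) is not triggered (no employee exceeds 30 hours/week), so (g) stands. Exception (c) does not apply.
Exception (d) does not apply: no current Schedule 6 Waiver is held.
Exception (e): the employer is a non-profit; annual gross revenue is $172,000, below the $221,000 limit — every condition holds. But applying paragraphs (i)–(o): (i) operates against (e): a current Provisional Waiver is held. (j) is engaged (the baseline figure is 323, less than the 351 limit), but is overridden by (k): (k) operates against (j): the repair shop is classified under the construction sector. (l) would limit (k) — the coverage ratio is 28%, below the 30% limit — but (m) sets (l) aside: (m) applies — the compliance score is 65 points, under the 70 points limit. (n) would limit (m) — the registered capacity is 2,470 units, less than the 2,780 units limit — but (o) sets (n) aside: (o) is triggered — a current Standing Certificate is held. So (e) is unavailable.
No exception displaces § 35.

Yes — Hugo's repair shop must provide paid sick leave.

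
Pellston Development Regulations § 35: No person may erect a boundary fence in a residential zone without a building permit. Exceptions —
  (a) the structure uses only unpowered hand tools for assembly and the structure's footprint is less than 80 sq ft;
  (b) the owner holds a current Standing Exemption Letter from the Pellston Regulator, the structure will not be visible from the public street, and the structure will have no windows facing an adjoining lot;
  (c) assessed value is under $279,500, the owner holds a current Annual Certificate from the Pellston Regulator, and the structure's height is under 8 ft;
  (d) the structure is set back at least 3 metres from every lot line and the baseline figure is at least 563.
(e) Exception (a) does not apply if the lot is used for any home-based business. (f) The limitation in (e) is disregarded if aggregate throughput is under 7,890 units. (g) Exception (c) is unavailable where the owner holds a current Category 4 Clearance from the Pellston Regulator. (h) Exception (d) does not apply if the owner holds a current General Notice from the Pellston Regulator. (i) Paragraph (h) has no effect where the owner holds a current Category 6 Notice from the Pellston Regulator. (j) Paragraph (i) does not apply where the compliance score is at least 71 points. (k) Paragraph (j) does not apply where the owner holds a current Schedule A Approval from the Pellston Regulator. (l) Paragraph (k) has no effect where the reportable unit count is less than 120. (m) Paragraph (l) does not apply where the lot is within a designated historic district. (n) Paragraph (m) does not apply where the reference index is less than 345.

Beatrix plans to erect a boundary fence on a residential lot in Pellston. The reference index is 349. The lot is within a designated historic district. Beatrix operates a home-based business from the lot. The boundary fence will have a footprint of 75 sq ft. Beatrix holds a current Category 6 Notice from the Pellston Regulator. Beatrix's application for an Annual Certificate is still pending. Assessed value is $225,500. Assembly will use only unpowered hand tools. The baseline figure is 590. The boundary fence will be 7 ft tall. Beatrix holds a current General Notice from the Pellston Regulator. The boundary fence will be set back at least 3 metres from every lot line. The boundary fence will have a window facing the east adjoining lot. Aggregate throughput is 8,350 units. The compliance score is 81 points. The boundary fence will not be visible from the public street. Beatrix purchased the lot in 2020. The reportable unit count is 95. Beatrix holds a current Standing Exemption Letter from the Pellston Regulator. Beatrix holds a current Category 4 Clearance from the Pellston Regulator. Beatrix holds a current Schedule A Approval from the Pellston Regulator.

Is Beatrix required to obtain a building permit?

No — exception (d) applies; Beatrix does not need a building permit.

All of (a)'s requirements are met (assembly uses only hand tools; the structure's footprint is 75 sq ft, less than the 80 sq ft limit). Turning to paragraphs (e)–(f): (e) operates — a home-based business operates on the lot. (f) is inapplicable (aggregate throughput is 8,350 units, not under 7,890 units), so (e) stands. Exception (a) does not apply.
Exception (b) requires that the structure will have no windows facing an adjoining lot; but a window faces an adjoining lot, so (b) is unavailable.
Exception (c) requires that the owner holds a current Annual Certificate from the Pellston Regulator; but the Annual Certificate is not current, so (c) is unavailable.
All of (d)'s requirements are met (the setback is at least 3 m on every side; the baseline figure is 590, meeting the 563 threshold). Applying paragraphs (h)–(n): (h) applies (a current General Notice is held), but is displaced by (i): (i) operates against (h): a current Category 6 Notice is held. (j) is triggered (the compliance score is 81 points, meeting the 71 points threshold), but is overridden by (k): (k) operates against (j): a current Schedule A Approval is held. (l) operates (the reportable unit count is 95, less than the 120 limit), but is overridden by (m): (m) operates against (l): the lot is in a historic district. (n) is inapplicable (the reference index is 349, not less than 345), so (m) stands. (d) remains available.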